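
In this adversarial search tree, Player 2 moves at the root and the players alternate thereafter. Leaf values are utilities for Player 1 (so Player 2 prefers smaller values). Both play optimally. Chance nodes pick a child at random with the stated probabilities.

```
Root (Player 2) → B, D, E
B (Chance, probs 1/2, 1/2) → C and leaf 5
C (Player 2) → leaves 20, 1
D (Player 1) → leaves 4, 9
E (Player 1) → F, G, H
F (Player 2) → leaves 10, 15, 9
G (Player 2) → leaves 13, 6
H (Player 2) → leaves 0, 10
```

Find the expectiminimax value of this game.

3

C (Player 2): min(20, 1) = 1
B (Chance): 1/2·1 + 1/2·5 = 3
D (Player 1): max(4, 9) = 9
F (Player 2): min(10, 15, 9) = 9
G (Player 2): min(13, 6) = 6
H (Player 2): min(0, 10) = 0
E (Player 1): max(9, 6, 0) = 9
Root (Player 2): min(3, 9, 9) = 3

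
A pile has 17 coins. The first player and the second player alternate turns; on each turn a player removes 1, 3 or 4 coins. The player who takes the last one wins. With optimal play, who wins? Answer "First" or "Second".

W/L table (W = player to move can force a win):
i:   0  1  2  3  4  5  6  7  8  9 10 11 12 13 14 15 16 17
     L  W  L  W  W  W  W  L  W  L  W  W  W  W  L  W  L  W
Position 17 is W, so the first player wins.

First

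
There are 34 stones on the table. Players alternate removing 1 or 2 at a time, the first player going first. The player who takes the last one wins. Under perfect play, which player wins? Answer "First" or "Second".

Mark each pile size as W (mover wins) or L (mover loses):
i:   0  1  2  3  4  5  6  7  8  9 10 11 12 13 14 15 16 17 18 19 20 21 22 23 24 25 26 27 28 29 30 31 32 33 34
     L  W  W  L  W  W  L  W  W  L  W  W  L  W  W  L  W  W  L  W  W  L  W  W  L  W  W  L  W  W  L  W  W  L  W
Position 34 is W, so the first player wins.

First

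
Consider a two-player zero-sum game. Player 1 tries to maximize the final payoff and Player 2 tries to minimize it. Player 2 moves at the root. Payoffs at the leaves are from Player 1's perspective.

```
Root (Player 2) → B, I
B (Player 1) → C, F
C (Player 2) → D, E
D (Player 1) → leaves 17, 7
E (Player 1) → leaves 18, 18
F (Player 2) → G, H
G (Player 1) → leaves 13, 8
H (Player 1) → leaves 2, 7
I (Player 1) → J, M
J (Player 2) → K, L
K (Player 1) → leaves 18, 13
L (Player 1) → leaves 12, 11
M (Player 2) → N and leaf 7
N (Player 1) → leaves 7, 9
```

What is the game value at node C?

17

D: max(17, 7) = 17
E: max(18, 18) = 18
C: min(17, 18) = 17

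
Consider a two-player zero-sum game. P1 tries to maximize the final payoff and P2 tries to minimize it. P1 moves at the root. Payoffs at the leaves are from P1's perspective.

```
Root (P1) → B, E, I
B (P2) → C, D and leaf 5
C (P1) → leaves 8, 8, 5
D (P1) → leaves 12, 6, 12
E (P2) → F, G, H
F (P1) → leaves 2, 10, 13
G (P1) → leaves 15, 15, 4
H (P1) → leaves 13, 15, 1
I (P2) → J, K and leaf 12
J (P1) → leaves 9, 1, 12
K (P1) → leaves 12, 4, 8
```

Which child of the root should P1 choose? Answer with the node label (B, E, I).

C (P1): max(8, 8, 5) = 8
D (P1): max(12, 6, 12) = 12
B (P2): min(8, 12, 5) = 5
F (P1): max(2, 10, 13) = 13
G (P1): max(15, 15, 4) = 15
H (P1): max(13, 15, 1) = 15
E (P2): min(13, 15, 15) = 13
J (P1): max(9, 1, 12) = 12
K (P1): max(12, 4, 8) = 12
I (P2): min(12, 12, 12) = 12
Root (P1): max(5, 13, 12) = 13
P1 picks the child with the highest value: E (value 13).

E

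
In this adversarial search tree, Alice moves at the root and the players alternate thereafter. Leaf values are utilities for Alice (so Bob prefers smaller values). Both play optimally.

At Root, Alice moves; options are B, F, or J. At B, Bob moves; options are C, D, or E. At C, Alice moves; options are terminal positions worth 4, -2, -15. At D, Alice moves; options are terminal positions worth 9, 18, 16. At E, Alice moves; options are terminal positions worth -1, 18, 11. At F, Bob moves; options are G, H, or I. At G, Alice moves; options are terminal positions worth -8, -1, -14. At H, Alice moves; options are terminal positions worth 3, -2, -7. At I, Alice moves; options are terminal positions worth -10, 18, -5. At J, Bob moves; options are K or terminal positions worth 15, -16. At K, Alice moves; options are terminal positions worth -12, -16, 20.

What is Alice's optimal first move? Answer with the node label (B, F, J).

C (Alice): max(4, -2, -15) = 4
D (Alice): max(9, 18, 16) = 18
E (Alice): max(-1, 18, 11) = 18
B (Bob): min(4, 18, 18) = 4
G (Alice): max(-8, -1, -14) = -1
H (Alice): max(3, -2, -7) = 3
I (Alice): max(-10, 18, -5) = 18
F (Bob): min(-1, 3, 18) = -1
K (Alice): max(-12, -16, 20) = 20
J (Bob): min(20, 15, -16) = -16
Root (Alice): max(4, -1, -16) = 4
Alice picks the child with the highest value: B (value 4).

B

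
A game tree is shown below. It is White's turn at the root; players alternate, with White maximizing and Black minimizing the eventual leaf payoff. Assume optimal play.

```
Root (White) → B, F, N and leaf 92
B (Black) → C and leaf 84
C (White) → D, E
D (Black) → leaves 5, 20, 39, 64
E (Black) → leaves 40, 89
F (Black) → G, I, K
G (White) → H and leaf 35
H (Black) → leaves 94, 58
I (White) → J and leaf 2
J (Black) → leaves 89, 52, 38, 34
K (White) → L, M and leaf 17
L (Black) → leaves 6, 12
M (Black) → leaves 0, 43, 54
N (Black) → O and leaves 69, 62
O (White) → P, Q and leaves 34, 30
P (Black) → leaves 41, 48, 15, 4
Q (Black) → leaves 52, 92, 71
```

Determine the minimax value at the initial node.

92

D (Black): min(5, 20, 39, 64) = 5
E (Black): min(40, 89) = 40
C (White): max(5, 40) = 40
B (Black): min(40, 84) = 40
H (Black): min(94, 58) = 58
G (White): max(58, 35) = 58
J (Black): min(89, 52, 38, 34) = 34
I (White): max(34, 2) = 34
L (Black): min(6, 12) = 6
M (Black): min(0, 43, 54) = 0
K (White): max(6, 0, 17) = 17
F (Black): min(58, 34, 17) = 17
P (Black): min(41, 48, 15, 4) = 4
Q (Black): min(52, 92, 71) = 52
O (White): max(4, 52, 34, 30) = 52
N (Black): min(52, 69, 62) = 52
Root (White): max(40, 17, 52, 92) = 92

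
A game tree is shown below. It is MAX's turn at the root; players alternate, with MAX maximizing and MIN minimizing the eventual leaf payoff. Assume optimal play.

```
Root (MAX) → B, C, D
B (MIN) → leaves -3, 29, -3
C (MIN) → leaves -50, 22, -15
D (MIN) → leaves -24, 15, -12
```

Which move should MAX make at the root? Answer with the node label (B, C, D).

B (MIN): min(-3, 29, -3) = -3
C (MIN): min(-50, 22, -15) = -50
D (MIN): min(-24, 15, -12) = -24
Root (MAX): max(-3, -50, -24) = -3
MAX picks the child with the highest value: B (value -3).

B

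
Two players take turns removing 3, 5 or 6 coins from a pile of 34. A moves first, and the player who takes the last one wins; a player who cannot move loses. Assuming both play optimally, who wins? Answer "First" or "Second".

Mark each pile size as W (mover wins) or L (mover loses):
i:   0  1  2  3  4  5  6  7  8  9 10 11 12 13 14 15 16 17 18 19 20 21 22 23 24 25 26 27 28 29 30 31 32 33 34
     L  L  L  W  W  W  W  W  W  L  L  L  W  W  W  W  W  W  L  L  L  W  W  W  W  W  W  L  L  L  W  W  W  W  W
Position 34 is W, so the first player wins.

First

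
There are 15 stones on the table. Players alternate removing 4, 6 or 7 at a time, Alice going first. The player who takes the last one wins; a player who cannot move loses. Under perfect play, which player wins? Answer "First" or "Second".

i:   0  1  2  3  4  5  6  7  8  9 10 11 12 13 14 15
     L  L  L  L  W  W  W  W  W  W  W  L  L  L  L  W
Position 15 is W, so the first player wins.

First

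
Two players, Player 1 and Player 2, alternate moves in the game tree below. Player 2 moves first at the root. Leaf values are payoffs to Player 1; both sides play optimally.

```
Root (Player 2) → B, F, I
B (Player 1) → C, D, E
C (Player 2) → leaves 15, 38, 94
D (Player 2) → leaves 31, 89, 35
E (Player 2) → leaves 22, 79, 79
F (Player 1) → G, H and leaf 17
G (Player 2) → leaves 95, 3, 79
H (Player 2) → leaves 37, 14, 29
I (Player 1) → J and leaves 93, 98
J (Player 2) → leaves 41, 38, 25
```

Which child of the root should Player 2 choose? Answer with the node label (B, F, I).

F

C (Player 2): min(15, 38, 94) = 15
D (Player 2): min(31, 89, 35) = 31
E (Player 2): min(22, 79, 79) = 22
B (Player 1): max(15, 31, 22) = 31
G (Player 2): min(95, 3, 79) = 3
H (Player 2): min(37, 14, 29) = 14
F (Player 1): max(3, 14, 17) = 17
J (Player 2): min(41, 38, 25) = 25
I (Player 1): max(25, 93, 98) = 98
Root (Player 2): min(31, 17, 98) = 17
Player 2 picks the child with the lowest value: F (value 17).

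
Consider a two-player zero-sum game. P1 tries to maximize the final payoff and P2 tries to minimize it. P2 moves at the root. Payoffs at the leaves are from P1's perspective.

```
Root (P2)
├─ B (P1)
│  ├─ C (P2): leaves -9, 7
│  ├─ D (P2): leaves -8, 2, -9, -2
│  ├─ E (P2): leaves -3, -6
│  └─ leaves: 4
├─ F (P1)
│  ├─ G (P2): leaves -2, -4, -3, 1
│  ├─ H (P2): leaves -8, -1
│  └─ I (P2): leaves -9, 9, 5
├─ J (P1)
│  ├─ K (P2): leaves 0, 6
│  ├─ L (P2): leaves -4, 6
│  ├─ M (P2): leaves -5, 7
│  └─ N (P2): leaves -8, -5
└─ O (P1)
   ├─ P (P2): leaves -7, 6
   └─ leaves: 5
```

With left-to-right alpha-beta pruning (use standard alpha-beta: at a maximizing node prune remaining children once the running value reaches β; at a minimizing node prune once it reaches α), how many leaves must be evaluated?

19

C [α=-∞,β=+∞]: v=-9
D [α=-9,β=+∞]: v=-9 after child 3 ≤ α → α-cutoff, skip 1
E [α=-9,β=+∞]: v=-6
B [α=-∞,β=+∞]: v=4
G [α=-∞,β=4]: v=-4
H [α=-4,β=4]: v=-8 after child 1 ≤ α → α-cutoff, skip 1
I [α=-4,β=4]: v=-9 after child 1 ≤ α → α-cutoff, skip 2
F [α=-∞,β=4]: v=-4
K [α=-∞,β=-4]: v=0
J [α=-∞,β=-4]: v=0 after child 1 ≥ β → β-cutoff, skip 3
P [α=-∞,β=-4]: v=-7
O [α=-∞,β=-4]: v=5
Root [α=-∞,β=+∞]: v=-4
Leaves evaluated: 19 of 29.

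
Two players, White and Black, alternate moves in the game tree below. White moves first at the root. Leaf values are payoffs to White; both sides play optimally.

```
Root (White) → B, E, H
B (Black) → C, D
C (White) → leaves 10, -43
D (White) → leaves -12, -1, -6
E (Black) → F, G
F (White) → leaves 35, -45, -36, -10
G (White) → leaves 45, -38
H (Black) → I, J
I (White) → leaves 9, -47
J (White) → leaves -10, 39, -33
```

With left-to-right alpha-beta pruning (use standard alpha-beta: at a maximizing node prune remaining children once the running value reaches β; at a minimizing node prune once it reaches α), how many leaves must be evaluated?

C [α=-∞,β=+∞]: v=10
D [α=-∞,β=10]: v=-1
B [α=-∞,β=+∞]: v=-1
F [α=-1,β=+∞]: v=35
G [α=-1,β=35]: v=45 after child 1 ≥ β → β-cutoff, skip 1
E [α=-1,β=+∞]: v=35
I [α=35,β=+∞]: v=9
H [α=35,β=+∞]: v=9 after child 1 ≤ α → α-cutoff, skip 1
Root [α=-∞,β=+∞]: v=35
Leaves evaluated: 12 of 16.

12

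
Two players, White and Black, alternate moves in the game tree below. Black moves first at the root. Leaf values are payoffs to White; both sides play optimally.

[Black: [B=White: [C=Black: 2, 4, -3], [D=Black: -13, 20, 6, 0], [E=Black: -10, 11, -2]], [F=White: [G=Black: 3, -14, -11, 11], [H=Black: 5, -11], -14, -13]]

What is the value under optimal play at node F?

G: min(3, -14, -11, 11) = -14
H: min(5, -11) = -11
F: max(-14, -11, -14, -13) = -11

-11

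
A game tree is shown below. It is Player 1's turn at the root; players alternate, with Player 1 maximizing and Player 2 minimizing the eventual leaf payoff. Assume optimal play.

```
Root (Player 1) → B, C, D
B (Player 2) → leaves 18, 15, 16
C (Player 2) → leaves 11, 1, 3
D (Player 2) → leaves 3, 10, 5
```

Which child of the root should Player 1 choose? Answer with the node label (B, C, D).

B (Player 2): min(18, 15, 16) = 15
C (Player 2): min(11, 1, 3) = 1
D (Player 2): min(3, 10, 5) = 3
Root (Player 1): max(15, 1, 3) = 15
Player 1 picks the child with the highest value: B (value 15).

B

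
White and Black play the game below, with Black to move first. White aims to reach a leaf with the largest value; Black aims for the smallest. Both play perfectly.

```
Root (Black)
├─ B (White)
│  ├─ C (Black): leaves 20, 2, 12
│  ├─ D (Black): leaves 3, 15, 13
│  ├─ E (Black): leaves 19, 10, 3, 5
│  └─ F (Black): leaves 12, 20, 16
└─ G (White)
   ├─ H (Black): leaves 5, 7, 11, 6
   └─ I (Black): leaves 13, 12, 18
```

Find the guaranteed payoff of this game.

12

C (Black): min(20, 2, 12) = 2
D (Black): min(3, 15, 13) = 3
E (Black): min(19, 10, 3, 5) = 3
F (Black): min(12, 20, 16) = 12
B (White): max(2, 3, 3, 12) = 12
H (Black): min(5, 7, 11, 6) = 5
I (Black): min(13, 12, 18) = 12
G (White): max(5, 12) = 12
Root (Black): min(12, 12) = 12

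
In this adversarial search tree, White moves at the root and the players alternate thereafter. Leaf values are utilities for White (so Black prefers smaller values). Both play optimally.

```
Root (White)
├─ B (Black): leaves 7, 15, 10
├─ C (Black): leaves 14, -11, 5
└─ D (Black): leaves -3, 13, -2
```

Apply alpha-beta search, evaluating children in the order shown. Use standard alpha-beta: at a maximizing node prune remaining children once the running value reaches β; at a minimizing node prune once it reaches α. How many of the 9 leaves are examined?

6

B [α=-∞,β=+∞]: v=7
C [α=7,β=+∞]: v=-11 after child 2 ≤ α → α-cutoff, skip 1
D [α=7,β=+∞]: v=-3 after child 1 ≤ α → α-cutoff, skip 2
Root [α=-∞,β=+∞]: v=7
Leaves evaluated: 6 of 9.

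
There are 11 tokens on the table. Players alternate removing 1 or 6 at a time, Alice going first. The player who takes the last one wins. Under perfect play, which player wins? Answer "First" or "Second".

Mark each pile size as W (mover wins) or L (mover loses):
i:   0  1  2  3  4  5  6  7  8  9 10 11
     L  W  L  W  L  W  W  L  W  L  W  L
Position 11 is L, so the second player wins.

Second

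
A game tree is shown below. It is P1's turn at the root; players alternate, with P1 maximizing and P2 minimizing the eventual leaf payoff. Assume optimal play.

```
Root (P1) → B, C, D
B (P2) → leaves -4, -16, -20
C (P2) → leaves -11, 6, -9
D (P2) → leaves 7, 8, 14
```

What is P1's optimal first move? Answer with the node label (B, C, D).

D

B (P2): min(-4, -16, -20) = -20
C (P2): min(-11, 6, -9) = -11
D (P2): min(7, 8, 14) = 7
Root (P1): max(-20, -11, 7) = 7
P1 picks the child with the highest value: D (value 7).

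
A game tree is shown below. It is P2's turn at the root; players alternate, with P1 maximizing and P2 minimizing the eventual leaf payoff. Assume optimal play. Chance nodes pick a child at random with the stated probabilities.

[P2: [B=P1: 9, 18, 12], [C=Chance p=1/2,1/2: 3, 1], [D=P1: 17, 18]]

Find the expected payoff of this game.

2

B (P1): max(9, 18, 12) = 18
C (Chance): 1/2·3 + 1/2·1 = 2
D (P1): max(17, 18) = 18
Root (P2): min(18, 2, 18) = 2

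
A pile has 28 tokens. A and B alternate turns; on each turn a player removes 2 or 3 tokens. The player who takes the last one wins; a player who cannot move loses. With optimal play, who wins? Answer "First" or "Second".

First

Mark each pile size as W (mover wins) or L (mover loses):
i:   0  1  2  3  4  5  6  7  8  9 10 11 12 13 14 15 16 17 18 19 20 21 22 23 24 25 26 27 28
     L  L  W  W  W  L  L  W  W  W  L  L  W  W  W  L  L  W  W  W  L  L  W  W  W  L  L  W  W
Position 28 is W, so the first player wins.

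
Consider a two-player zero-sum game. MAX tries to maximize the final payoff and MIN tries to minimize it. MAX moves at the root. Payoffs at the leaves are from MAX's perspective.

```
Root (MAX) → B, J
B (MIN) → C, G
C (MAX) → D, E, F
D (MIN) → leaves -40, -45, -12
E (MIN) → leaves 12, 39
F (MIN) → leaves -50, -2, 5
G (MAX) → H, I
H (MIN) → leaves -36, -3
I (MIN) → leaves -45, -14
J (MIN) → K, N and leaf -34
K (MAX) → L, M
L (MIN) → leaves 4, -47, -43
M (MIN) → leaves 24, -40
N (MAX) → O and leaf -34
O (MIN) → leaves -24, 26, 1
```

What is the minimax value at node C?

D: min(-40, -45, -12) = -45
E: min(12, 39) = 12
F: min(-50, -2, 5) = -50
C: max(-45, 12, -50) = 12

12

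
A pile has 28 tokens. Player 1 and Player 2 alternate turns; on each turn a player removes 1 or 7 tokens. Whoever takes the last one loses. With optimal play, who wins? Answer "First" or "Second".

Mark each pile size as W (mover wins) or L (mover loses):
i:   0  1  2  3  4  5  6  7  8  9 10 11 12 13 14 15 16 17 18 19 20 21 22 23 24 25 26 27 28
     W  L  W  L  W  L  W  L  W  L  W  L  W  L  W  L  W  L  W  L  W  L  W  L  W  L  W  L  W
Position 28 is W, so the first player wins.

First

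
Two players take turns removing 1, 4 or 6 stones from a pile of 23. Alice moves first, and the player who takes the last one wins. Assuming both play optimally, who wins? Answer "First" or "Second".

First

Positions where the player to move wins (W) vs loses (L):
i:   0  1  2  3  4  5  6  7  8  9 10 11 12 13 14 15 16 17 18 19 20 21 22 23
     L  W  L  W  W  L  W  L  W  W  L  W  L  W  W  L  W  L  W  W  L  W  L  W
Position 23 is W, so the first player wins.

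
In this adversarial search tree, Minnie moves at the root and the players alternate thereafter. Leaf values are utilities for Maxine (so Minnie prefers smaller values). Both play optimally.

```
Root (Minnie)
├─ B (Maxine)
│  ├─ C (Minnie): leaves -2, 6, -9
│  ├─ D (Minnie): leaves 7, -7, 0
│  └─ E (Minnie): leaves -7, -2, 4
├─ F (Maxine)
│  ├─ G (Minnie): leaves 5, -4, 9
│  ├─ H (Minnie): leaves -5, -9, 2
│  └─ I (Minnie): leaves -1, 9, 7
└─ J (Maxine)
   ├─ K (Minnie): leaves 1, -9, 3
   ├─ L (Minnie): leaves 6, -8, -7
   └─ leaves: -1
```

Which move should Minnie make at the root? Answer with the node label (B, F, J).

C (Minnie): min(-2, 6, -9) = -9
D (Minnie): min(7, -7, 0) = -7
E (Minnie): min(-7, -2, 4) = -7
B (Maxine): max(-9, -7, -7) = -7
G (Minnie): min(5, -4, 9) = -4
H (Minnie): min(-5, -9, 2) = -9
I (Minnie): min(-1, 9, 7) = -1
F (Maxine): max(-4, -9, -1) = -1
K (Minnie): min(1, -9, 3) = -9
L (Minnie): min(6, -8, -7) = -8
J (Maxine): max(-9, -8, -1) = -1
Root (Minnie): min(-7, -1, -1) = -7
Minnie picks the child with the lowest value: B (value -7).

B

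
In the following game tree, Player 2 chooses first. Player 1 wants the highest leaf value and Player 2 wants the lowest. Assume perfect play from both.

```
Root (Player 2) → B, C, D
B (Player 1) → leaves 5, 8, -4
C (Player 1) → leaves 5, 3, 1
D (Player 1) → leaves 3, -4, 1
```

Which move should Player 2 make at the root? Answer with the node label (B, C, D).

D

B (Player 1): max(5, 8, -4) = 8
C (Player 1): max(5, 3, 1) = 5
D (Player 1): max(3, -4, 1) = 3
Root (Player 2): min(8, 5, 3) = 3
Player 2 picks the child with the lowest value: D (value 3).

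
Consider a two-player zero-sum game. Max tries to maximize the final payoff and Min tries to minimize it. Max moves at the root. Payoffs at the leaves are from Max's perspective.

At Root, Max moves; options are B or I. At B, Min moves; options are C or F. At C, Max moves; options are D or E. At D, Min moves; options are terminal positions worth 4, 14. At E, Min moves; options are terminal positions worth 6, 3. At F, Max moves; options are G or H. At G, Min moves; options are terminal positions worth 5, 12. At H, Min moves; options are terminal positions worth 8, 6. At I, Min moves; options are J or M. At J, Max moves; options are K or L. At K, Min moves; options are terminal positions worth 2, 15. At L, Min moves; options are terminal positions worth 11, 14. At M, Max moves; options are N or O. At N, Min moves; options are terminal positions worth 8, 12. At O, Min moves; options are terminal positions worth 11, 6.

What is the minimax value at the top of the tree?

D (Min): min(4, 14) = 4
E (Min): min(6, 3) = 3
C (Max): max(4, 3) = 4
G (Min): min(5, 12) = 5
H (Min): min(8, 6) = 6
F (Max): max(5, 6) = 6
B (Min): min(4, 6) = 4
K (Min): min(2, 15) = 2
L (Min): min(11, 14) = 11
J (Max): max(2, 11) = 11
N (Min): min(8, 12) = 8
O (Min): min(11, 6) = 6
M (Max): max(8, 6) = 8
I (Min): min(11, 8) = 8
Root (Max): max(4, 8) = 8

8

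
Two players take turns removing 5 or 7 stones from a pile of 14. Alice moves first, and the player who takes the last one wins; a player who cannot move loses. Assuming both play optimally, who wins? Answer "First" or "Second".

Second

Positions where the player to move wins (W) vs loses (L):
i:   0  1  2  3  4  5  6  7  8  9 10 11 12 13 14
     L  L  L  L  L  W  W  W  W  W  W  W  L  L  L
Position 14 is L, so the second player wins.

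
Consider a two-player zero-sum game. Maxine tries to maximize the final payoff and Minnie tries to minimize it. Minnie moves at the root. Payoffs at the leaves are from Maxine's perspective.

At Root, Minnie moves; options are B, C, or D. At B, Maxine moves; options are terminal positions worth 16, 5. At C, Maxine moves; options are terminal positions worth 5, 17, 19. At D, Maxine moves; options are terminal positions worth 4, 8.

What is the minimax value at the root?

B (Maxine): max(16, 5) = 16
C (Maxine): max(5, 17, 19) = 19
D (Maxine): max(4, 8) = 8
Root (Minnie): min(16, 19, 8) = 8

8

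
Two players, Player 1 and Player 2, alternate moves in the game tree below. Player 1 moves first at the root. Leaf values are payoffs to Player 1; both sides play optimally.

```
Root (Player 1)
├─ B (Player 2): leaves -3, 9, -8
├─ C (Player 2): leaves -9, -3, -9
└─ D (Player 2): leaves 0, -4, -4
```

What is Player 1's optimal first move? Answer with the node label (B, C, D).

B (Player 2): min(-3, 9, -8) = -8
C (Player 2): min(-9, -3, -9) = -9
D (Player 2): min(0, -4, -4) = -4
Root (Player 1): max(-8, -9, -4) = -4
Player 1 picks the child with the highest value: D (value -4).

D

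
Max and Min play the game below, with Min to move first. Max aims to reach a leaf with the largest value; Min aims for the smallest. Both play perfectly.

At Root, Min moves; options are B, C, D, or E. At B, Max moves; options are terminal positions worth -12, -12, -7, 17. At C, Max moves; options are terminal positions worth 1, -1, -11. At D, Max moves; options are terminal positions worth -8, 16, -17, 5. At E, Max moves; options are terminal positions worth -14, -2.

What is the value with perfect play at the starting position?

-2

B (Max): max(-12, -12, -7, 17) = 17
C (Max): max(1, -1, -11) = 1
D (Max): max(-8, 16, -17, 5) = 16
E (Max): max(-14, -2) = -2
Root (Min): min(17, 1, 16, -2) = -2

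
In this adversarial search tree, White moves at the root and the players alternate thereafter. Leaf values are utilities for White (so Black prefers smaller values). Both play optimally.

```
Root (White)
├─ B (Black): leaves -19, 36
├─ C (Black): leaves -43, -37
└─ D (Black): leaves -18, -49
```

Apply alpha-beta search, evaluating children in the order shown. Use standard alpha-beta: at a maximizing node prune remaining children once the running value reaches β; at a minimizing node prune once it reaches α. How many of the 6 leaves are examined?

B [α=-∞,β=+∞]: v=-19
C [α=-19,β=+∞]: v=-43 after child 1 ≤ α → α-cutoff, skip 1
D [α=-19,β=+∞]: v=-49
Root [α=-∞,β=+∞]: v=-19
Leaves evaluated: 5 of 6.

5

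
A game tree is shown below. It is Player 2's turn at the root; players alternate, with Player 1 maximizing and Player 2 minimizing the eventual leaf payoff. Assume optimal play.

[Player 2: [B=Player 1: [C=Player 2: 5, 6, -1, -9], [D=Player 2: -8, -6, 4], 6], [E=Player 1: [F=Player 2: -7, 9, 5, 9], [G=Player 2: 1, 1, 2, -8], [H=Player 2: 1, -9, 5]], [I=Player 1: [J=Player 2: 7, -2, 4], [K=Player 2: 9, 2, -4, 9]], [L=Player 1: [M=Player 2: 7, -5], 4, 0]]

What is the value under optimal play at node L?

4

M: min(7, -5) = -5
L: max(-5, 4, 0) = 4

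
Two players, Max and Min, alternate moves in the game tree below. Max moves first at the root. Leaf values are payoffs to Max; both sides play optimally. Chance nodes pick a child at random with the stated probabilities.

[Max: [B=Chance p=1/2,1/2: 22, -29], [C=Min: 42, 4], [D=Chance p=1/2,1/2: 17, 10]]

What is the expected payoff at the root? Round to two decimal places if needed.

13.5

B (Chance): 1/2·22 + 1/2·-29 = -3.5
C (Min): min(42, 4) = 4
D (Chance): 1/2·17 + 1/2·10 = 13.5
Root (Max): max(-3.5, 4, 13.5) = 13.5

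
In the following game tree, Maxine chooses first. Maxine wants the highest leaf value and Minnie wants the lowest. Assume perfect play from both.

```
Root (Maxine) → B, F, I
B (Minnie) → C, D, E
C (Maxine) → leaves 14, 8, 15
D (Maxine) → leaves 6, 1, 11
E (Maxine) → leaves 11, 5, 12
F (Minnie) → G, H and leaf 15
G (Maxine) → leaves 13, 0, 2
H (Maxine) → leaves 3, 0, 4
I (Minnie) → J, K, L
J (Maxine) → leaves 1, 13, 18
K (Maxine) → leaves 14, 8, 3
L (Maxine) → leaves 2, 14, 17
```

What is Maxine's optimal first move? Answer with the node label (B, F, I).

C (Maxine): max(14, 8, 15) = 15
D (Maxine): max(6, 1, 11) = 11
E (Maxine): max(11, 5, 12) = 12
B (Minnie): min(15, 11, 12) = 11
G (Maxine): max(13, 0, 2) = 13
H (Maxine): max(3, 0, 4) = 4
F (Minnie): min(13, 4, 15) = 4
J (Maxine): max(1, 13, 18) = 18
K (Maxine): max(14, 8, 3) = 14
L (Maxine): max(2, 14, 17) = 17
I (Minnie): min(18, 14, 17) = 14
Root (Maxine): max(11, 4, 14) = 14
Maxine picks the child with the highest value: I (value 14).

I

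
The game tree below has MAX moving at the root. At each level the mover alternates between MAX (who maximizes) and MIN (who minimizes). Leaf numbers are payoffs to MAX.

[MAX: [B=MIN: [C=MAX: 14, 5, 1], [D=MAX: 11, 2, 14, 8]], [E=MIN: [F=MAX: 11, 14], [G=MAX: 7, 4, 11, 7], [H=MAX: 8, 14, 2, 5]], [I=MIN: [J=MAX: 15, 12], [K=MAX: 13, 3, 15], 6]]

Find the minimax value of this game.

14

C (MAX): max(14, 5, 1) = 14
D (MAX): max(11, 2, 14, 8) = 14
B (MIN): min(14, 14) = 14
F (MAX): max(11, 14) = 14
G (MAX): max(7, 4, 11, 7) = 11
H (MAX): max(8, 14, 2, 5) = 14
E (MIN): min(14, 11, 14) = 11
J (MAX): max(15, 12) = 15
K (MAX): max(13, 3, 15) = 15
I (MIN): min(15, 15, 6) = 6
Root (MAX): max(14, 11, 6) = 14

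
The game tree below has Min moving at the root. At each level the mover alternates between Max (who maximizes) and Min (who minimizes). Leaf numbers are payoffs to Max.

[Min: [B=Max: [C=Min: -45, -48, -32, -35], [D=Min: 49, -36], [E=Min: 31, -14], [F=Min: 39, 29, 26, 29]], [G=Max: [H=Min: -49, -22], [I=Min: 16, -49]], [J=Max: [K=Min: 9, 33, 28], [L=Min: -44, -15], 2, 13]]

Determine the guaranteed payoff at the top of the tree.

-49

C (Min): min(-45, -48, -32, -35) = -48
D (Min): min(49, -36) = -36
E (Min): min(31, -14) = -14
F (Min): min(39, 29, 26, 29) = 26
B (Max): max(-48, -36, -14, 26) = 26
H (Min): min(-49, -22) = -49
I (Min): min(16, -49) = -49
G (Max): max(-49, -49) = -49
K (Min): min(9, 33, 28) = 9
L (Min): min(-44, -15) = -44
J (Max): max(9, -44, 2, 13) = 13
Root (Min): min(26, -49, 13) = -49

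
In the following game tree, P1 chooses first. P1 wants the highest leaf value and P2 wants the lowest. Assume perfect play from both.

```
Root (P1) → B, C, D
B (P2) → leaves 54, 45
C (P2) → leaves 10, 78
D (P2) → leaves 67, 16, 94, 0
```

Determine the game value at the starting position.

B (P2): min(54, 45) = 45
C (P2): min(10, 78) = 10
D (P2): min(67, 16, 94, 0) = 0
Root (P1): max(45, 10, 0) = 45

45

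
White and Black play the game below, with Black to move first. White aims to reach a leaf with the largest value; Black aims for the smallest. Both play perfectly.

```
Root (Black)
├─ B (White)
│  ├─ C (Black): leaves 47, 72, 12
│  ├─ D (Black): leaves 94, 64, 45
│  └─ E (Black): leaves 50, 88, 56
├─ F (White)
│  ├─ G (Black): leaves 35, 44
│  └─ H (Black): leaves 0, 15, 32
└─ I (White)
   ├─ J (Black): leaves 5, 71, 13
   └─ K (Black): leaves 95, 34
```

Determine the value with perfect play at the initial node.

34

C (Black): min(47, 72, 12) = 12
D (Black): min(94, 64, 45) = 45
E (Black): min(50, 88, 56) = 50
B (White): max(12, 45, 50) = 50
G (Black): min(35, 44) = 35
H (Black): min(0, 15, 32) = 0
F (White): max(35, 0) = 35
J (Black): min(5, 71, 13) = 5
K (Black): min(95, 34) = 34
I (White): max(5, 34) = 34
Root (Black): min(50, 35, 34) = 34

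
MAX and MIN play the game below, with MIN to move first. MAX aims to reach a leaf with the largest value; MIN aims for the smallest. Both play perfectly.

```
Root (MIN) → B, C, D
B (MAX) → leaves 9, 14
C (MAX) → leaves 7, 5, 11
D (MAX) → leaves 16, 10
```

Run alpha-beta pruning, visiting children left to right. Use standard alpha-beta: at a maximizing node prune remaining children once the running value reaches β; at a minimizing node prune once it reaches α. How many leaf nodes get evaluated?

6

B [α=-∞,β=+∞]: v=14
C [α=-∞,β=14]: v=11
D [α=-∞,β=11]: v=16 after child 1 ≥ β → β-cutoff, skip 1
Root [α=-∞,β=+∞]: v=11
Leaves evaluated: 6 of 7.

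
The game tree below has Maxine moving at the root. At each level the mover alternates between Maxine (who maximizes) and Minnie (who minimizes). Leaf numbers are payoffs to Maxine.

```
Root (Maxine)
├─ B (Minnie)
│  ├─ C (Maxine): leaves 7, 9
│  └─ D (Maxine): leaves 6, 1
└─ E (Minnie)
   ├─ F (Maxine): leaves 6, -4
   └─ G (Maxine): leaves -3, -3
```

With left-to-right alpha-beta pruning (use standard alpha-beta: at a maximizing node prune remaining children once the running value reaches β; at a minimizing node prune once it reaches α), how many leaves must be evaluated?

6

C [α=-∞,β=+∞]: v=9
D [α=-∞,β=9]: v=6
B [α=-∞,β=+∞]: v=6
F [α=6,β=+∞]: v=6
E [α=6,β=+∞]: v=6 after child 1 ≤ α → α-cutoff, skip 1
Root [α=-∞,β=+∞]: v=6
Leaves evaluated: 6 of 8.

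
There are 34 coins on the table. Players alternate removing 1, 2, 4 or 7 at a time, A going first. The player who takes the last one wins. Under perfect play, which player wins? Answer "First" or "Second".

Positions where the player to move wins (W) vs loses (L):
i:   0  1  2  3  4  5  6  7  8  9 10 11 12 13 14 15 16 17 18 19 20 21 22 23 24 25 26 27 28 29 30 31 32 33 34
     L  W  W  L  W  W  L  W  W  L  W  W  L  W  W  L  W  W  L  W  W  L  W  W  L  W  W  L  W  W  L  W  W  L  W
Position 34 is W, so the first player wins.

First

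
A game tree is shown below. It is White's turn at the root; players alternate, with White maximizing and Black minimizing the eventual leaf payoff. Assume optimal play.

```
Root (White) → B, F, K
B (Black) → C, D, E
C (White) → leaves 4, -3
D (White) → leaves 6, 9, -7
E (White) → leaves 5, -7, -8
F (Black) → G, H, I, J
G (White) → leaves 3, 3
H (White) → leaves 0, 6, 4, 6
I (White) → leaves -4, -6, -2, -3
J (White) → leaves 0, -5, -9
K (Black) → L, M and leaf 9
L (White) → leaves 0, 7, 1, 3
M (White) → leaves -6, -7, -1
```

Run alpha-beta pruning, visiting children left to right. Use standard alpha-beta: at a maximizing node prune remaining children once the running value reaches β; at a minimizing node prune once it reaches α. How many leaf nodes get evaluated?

13

C [α=-∞,β=+∞]: v=4
D [α=-∞,β=4]: v=6 after child 1 ≥ β → β-cutoff, skip 2
E [α=-∞,β=4]: v=5 after child 1 ≥ β → β-cutoff, skip 2
B [α=-∞,β=+∞]: v=4
G [α=4,β=+∞]: v=3
F [α=4,β=+∞]: v=3 after child 1 ≤ α → α-cutoff, skip 3
L [α=4,β=+∞]: v=7
M [α=4,β=7]: v=-1
K [α=4,β=+∞]: v=-1 after child 2 ≤ α → α-cutoff, skip 1
Root [α=-∞,β=+∞]: v=4
Leaves evaluated: 13 of 29.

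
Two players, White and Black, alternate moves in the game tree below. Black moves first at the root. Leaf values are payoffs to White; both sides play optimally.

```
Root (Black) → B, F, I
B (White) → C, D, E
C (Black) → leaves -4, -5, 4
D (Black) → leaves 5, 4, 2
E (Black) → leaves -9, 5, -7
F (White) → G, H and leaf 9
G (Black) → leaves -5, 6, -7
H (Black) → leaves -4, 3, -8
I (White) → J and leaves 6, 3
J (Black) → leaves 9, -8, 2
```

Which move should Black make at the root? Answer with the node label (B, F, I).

B

C (Black): min(-4, -5, 4) = -5
D (Black): min(5, 4, 2) = 2
E (Black): min(-9, 5, -7) = -9
B (White): max(-5, 2, -9) = 2
G (Black): min(-5, 6, -7) = -7
H (Black): min(-4, 3, -8) = -8
F (White): max(-7, -8, 9) = 9
J (Black): min(9, -8, 2) = -8
I (White): max(-8, 6, 3) = 6
Root (Black): min(2, 9, 6) = 2
Black picks the child with the lowest value: B (value 2).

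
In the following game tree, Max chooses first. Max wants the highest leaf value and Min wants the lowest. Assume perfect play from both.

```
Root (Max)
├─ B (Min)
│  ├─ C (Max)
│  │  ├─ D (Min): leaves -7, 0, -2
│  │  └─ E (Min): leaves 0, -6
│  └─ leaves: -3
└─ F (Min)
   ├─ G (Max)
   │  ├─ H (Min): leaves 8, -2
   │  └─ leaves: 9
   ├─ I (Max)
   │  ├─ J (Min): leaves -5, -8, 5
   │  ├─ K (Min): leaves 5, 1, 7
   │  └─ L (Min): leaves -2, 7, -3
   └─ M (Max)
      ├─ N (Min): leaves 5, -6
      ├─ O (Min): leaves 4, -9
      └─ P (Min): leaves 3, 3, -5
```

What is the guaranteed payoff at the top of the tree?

-5

D (Min): min(-7, 0, -2) = -7
E (Min): min(0, -6) = -6
C (Max): max(-7, -6) = -6
B (Min): min(-6, -3) = -6
H (Min): min(8, -2) = -2
G (Max): max(-2, 9) = 9
J (Min): min(-5, -8, 5) = -8
K (Min): min(5, 1, 7) = 1
L (Min): min(-2, 7, -3) = -3
I (Max): max(-8, 1, -3) = 1
N (Min): min(5, -6) = -6
O (Min): min(4, -9) = -9
P (Min): min(3, 3, -5) = -5
M (Max): max(-6, -9, -5) = -5
F (Min): min(9, 1, -5) = -5
Root (Max): max(-6, -5) = -5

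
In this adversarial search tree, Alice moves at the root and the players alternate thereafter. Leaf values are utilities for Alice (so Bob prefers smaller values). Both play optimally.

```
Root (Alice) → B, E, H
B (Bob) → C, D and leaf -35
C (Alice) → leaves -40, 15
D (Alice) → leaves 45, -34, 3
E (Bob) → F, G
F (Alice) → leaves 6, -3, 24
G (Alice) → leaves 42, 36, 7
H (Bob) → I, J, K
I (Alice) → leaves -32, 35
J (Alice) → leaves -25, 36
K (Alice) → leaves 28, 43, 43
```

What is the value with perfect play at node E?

F: max(6, -3, 24) = 24
G: max(42, 36, 7) = 42
E: min(24, 42) = 24

24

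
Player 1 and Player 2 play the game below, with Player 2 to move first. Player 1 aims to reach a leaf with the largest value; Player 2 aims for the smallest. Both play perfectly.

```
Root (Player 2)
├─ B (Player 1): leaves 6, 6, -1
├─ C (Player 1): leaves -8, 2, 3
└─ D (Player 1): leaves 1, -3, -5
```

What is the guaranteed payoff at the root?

B (Player 1): max(6, 6, -1) = 6
C (Player 1): max(-8, 2, 3) = 3
D (Player 1): max(1, -3, -5) = 1
Root (Player 2): min(6, 3, 1) = 1

1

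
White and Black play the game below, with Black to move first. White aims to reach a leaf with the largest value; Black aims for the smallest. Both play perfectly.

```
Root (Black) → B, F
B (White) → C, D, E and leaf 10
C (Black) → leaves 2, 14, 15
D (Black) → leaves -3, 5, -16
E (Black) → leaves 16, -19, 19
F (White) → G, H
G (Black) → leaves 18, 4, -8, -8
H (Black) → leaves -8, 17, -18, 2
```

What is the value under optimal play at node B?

10

C: min(2, 14, 15) = 2
D: min(-3, 5, -16) = -16
E: min(16, -19, 19) = -19
B: max(2, -16, -19, 10) = 10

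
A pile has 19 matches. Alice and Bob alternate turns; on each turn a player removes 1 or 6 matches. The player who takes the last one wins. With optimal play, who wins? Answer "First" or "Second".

First

i:   0  1  2  3  4  5  6  7  8  9 10 11 12 13 14 15 16 17 18 19
     L  W  L  W  L  W  W  L  W  L  W  L  W  W  L  W  L  W  L  W
Position 19 is W, so the first player wins.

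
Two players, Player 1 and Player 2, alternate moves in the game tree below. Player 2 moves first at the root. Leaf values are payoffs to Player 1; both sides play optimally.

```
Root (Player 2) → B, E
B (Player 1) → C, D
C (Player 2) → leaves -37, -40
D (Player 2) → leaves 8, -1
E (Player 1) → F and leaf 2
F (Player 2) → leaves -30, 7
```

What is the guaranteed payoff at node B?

C: min(-37, -40) = -40
D: min(8, -1) = -1
B: max(-40, -1) = -1

-1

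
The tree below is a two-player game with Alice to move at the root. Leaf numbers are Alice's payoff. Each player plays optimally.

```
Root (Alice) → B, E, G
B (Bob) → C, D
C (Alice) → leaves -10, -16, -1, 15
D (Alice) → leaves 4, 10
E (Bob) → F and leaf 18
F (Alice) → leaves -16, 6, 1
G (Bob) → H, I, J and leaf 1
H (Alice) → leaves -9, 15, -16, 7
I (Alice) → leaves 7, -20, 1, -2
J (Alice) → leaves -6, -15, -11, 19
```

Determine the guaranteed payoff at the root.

10

C (Alice): max(-10, -16, -1, 15) = 15
D (Alice): max(4, 10) = 10
B (Bob): min(15, 10) = 10
F (Alice): max(-16, 6, 1) = 6
E (Bob): min(6, 18) = 6
H (Alice): max(-9, 15, -16, 7) = 15
I (Alice): max(7, -20, 1, -2) = 7
J (Alice): max(-6, -15, -11, 19) = 19
G (Bob): min(15, 7, 19, 1) = 1
Root (Alice): max(10, 6, 1) = 10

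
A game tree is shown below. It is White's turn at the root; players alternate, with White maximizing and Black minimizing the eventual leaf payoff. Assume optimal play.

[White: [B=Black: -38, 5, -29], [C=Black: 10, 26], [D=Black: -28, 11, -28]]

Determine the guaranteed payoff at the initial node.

10

B (Black): min(-38, 5, -29) = -38
C (Black): min(10, 26) = 10
D (Black): min(-28, 11, -28) = -28
Root (White): max(-38, 10, -28) = 10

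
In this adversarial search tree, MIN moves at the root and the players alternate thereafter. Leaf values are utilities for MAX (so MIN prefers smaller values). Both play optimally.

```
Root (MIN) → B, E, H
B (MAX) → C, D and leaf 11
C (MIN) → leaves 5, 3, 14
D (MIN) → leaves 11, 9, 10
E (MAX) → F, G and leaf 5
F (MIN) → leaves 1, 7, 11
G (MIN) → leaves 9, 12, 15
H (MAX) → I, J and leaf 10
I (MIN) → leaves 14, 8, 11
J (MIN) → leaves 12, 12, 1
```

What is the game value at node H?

10

I: min(14, 8, 11) = 8
J: min(12, 12, 1) = 1
H: max(8, 1, 10) = 10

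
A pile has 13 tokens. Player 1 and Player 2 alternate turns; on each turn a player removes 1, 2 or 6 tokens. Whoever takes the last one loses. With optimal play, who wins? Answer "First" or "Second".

i:   0  1  2  3  4  5  6  7  8  9 10 11 12 13
     W  L  W  W  L  W  W  W  L  W  W  L  W  W
Position 13 is W, so the first player wins.

First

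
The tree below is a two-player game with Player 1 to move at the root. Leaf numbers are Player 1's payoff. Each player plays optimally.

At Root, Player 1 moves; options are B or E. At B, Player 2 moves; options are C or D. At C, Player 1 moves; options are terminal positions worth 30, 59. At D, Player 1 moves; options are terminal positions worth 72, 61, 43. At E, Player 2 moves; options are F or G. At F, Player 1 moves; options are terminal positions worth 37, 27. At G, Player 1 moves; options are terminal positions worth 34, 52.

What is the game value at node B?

C: max(30, 59) = 59
D: max(72, 61, 43) = 72
B: min(59, 72) = 59

59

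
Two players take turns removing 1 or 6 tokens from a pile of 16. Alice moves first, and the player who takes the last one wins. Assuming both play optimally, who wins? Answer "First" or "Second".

i:   0  1  2  3  4  5  6  7  8  9 10 11 12 13 14 15 16
     L  W  L  W  L  W  W  L  W  L  W  L  W  W  L  W  L
Position 16 is L, so the second player wins.

Second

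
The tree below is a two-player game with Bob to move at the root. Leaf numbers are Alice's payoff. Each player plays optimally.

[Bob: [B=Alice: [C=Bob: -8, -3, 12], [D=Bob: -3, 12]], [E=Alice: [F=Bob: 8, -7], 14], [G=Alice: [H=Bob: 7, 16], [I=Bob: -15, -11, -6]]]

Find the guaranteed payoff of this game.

-3

C (Bob): min(-8, -3, 12) = -8
D (Bob): min(-3, 12) = -3
B (Alice): max(-8, -3) = -3
F (Bob): min(8, -7) = -7
E (Alice): max(-7, 14) = 14
H (Bob): min(7, 16) = 7
I (Bob): min(-15, -11, -6) = -15
G (Alice): max(7, -15) = 7
Root (Bob): min(-3, 14, 7) = -3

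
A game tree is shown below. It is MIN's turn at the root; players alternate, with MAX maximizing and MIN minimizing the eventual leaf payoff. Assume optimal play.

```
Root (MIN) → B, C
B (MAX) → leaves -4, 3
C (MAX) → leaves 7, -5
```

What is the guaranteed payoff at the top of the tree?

B (MAX): max(-4, 3) = 3
C (MAX): max(7, -5) = 7
Root (MIN): min(3, 7) = 3

3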